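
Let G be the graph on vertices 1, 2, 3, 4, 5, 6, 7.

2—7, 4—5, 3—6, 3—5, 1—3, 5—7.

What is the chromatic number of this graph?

2

5 and 7 are adjacent, so at least 2 colors are needed.
2 colors suffice: color a → {1, 2, 5, 6}; color b → {3, 4, 7}. Every edge joins two different colors.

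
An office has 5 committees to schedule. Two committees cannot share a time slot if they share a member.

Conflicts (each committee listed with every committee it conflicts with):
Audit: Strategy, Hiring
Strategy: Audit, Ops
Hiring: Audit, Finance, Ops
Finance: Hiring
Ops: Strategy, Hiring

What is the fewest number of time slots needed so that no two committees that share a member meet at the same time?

2

Hiring and Ops conflict, so at least 2 time slots are needed.
Using 2 time slots: Audit=2, Strategy=1, Hiring=1, Finance=2, Ops=2. Each listed conflict is separated.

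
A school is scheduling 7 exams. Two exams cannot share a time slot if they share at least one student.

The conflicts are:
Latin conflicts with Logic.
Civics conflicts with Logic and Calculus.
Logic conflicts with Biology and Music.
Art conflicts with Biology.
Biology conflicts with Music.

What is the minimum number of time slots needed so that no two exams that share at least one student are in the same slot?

3

Logic, Biology, Music pairwise conflict, so at least 3 time slots are needed.
Using 3 time slots: Latin=2, Civics=2, Logic=1, Art=1, Biology=2, Calculus=1, Music=3. No two conflicting exams share a time slot.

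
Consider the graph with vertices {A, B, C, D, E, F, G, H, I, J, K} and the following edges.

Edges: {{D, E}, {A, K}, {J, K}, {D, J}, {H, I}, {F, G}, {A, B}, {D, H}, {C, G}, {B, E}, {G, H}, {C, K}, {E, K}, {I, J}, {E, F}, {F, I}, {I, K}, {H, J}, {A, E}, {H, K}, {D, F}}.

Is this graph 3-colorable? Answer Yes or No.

H, I, J, K form a clique, so at least 4 colors are needed.
So 3 colors are not enough.

No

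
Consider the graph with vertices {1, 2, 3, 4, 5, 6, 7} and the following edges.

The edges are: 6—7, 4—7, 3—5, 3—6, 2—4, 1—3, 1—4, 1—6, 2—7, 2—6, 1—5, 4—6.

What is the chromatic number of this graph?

2, 4, 6, 7 form a clique, so at least 4 colors are needed.
4 colors suffice: color a → {5, 6}; color b → {1, 7}; color c → {3, 4}; color d → {2}. Every edge joins two different colors.

4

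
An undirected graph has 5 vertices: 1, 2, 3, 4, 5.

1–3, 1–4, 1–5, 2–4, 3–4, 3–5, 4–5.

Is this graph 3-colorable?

No

1, 3, 4, 5 form a clique, so at least 4 colors are needed.
So 3 colors are not enough.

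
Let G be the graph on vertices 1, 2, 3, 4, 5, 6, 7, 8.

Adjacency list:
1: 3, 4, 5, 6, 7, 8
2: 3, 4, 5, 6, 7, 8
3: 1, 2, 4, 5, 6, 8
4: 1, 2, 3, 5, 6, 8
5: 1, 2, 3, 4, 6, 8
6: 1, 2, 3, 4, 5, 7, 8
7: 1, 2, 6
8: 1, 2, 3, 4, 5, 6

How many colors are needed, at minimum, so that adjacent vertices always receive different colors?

1, 3, 4, 5, 6, 8 are pairwise adjacent (a clique of size 6), so at least 6 colors are needed.
6 colors suffice: color a → {6}; color b → {3, 7}; color c → {8}; color d → {4}; color e → {1, 2}; color f → {5}. Each edge has distinct colors on its endpoints.

6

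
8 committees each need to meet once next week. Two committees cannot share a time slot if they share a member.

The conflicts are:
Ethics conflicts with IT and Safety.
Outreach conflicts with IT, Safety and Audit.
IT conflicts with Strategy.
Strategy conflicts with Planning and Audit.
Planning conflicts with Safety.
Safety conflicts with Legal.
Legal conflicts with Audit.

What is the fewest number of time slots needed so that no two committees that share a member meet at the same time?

3

The cycle Planning-Safety-Legal-Audit-Strategy-Planning has odd length 5, so it cannot be 2-colored; at least 3 time slots are needed.
3 time slots suffice: time slot 1 → {Strategy, Safety}; time slot 2 → {Ethics, Outreach, Planning, Legal}; time slot 3 → {IT, Audit}. Each listed conflict is separated.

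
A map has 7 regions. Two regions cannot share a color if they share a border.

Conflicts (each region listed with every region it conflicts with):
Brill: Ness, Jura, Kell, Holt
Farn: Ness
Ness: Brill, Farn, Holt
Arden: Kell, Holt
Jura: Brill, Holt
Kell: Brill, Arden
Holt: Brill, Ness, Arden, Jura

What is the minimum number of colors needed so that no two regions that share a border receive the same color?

Brill, Ness, Holt all conflict with each other, so at least 3 colors are needed.
3 colors suffice: color 1 → {Farn, Kell, Holt}; color 2 → {Brill, Arden}; color 3 → {Ness, Jura}. Every pair that conflicts lands in different colors.

3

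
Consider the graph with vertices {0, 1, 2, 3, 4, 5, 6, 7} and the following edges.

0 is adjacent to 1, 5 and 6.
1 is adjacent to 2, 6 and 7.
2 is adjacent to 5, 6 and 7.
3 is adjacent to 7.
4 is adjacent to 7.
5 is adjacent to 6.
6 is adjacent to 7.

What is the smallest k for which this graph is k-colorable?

4

1, 2, 6, 7 are mutually adjacent (a clique of size 4), so at least 4 colors are needed.
One proper 4-coloring: 0=a, 1=c, 2=d, 3=b, 4=b, 5=c, 6=b, 7=a. Every edge joins two different colors.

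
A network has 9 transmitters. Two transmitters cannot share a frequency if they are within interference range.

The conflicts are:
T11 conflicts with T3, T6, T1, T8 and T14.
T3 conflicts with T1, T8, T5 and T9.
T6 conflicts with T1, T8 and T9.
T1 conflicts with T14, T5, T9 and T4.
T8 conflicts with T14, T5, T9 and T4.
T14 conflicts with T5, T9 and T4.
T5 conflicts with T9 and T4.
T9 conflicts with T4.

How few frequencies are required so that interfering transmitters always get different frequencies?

T8, T14, T5, T9, T4 all conflict with each other, so at least 5 frequencies are needed.
5 frequencies suffice: T11=2, T3=4, T6=3, T1=1, T8=1, T14=4, T5=3, T9=2, T4=5. No two conflicting transmitters share a frequency.

5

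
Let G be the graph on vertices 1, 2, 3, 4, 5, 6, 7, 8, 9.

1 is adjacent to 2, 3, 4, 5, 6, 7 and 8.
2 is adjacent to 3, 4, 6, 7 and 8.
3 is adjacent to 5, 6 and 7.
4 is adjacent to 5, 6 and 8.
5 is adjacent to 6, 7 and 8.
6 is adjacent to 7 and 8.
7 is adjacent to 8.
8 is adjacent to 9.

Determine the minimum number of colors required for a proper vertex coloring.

1, 5, 6, 7, 8 are pairwise adjacent (a clique of size 5), so at least 5 colors are needed.
5 colors suffice: color red → {3, 8}; color blue → {6, 9}; color green → {1}; color yellow → {4, 7}; color purple → {2, 5}. Each edge has distinct colors on its endpoints.

5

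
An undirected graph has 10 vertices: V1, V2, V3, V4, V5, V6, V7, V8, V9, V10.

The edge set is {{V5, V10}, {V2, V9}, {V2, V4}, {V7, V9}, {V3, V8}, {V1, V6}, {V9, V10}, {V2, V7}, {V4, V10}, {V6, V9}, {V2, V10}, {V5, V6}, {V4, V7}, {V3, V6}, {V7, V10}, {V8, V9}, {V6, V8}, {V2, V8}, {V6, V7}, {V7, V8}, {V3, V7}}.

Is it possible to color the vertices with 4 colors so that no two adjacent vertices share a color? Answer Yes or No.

The chromatic number is 4. V2, V4, V7, V10 are mutually adjacent (a clique of size 4), so at least 4 colors are needed.
One proper 4-coloring: V1=red, V2=blue, V3=yellow, V4=yellow, V5=red, V6=blue, V7=red, V8=green, V9=yellow, V10=green.
That is already a proper 4-coloring.

Yes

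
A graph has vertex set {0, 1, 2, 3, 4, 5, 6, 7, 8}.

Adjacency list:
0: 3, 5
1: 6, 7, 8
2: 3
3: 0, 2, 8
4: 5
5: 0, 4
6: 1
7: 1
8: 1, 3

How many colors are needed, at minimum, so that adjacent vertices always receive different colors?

3 and 8 are adjacent, so at least 2 colors are needed.
2 colors suffice: color red → {1, 3, 5}; color blue → {0, 2, 4, 6, 7, 8}. No two adjacent vertices share a color.

2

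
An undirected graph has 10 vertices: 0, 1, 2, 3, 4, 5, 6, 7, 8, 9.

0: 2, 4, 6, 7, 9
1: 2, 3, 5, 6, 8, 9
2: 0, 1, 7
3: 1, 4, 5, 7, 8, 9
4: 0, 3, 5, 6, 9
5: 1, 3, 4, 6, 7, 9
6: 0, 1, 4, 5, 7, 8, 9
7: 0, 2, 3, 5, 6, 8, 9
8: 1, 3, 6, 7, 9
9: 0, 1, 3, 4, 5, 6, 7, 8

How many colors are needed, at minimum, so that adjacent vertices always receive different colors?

3, 7, 8, 9 form a clique, so at least 4 colors are needed.
One proper 4-coloring: 0=yellow, 1=blue, 2=red, 3=green, 4=blue, 5=yellow, 6=green, 7=blue, 8=yellow, 9=red. Each edge has distinct colors on its endpoints.

4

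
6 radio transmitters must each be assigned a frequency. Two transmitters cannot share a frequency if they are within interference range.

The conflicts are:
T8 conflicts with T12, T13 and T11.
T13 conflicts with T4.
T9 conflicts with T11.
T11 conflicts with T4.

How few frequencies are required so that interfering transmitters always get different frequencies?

2

T8 and T13 conflict, so at least 2 frequencies are needed.
A valid assignment using 2 frequencies: T8=2, T12=1, T13=1, T9=2, T11=1, T4=2. Each listed conflict is separated.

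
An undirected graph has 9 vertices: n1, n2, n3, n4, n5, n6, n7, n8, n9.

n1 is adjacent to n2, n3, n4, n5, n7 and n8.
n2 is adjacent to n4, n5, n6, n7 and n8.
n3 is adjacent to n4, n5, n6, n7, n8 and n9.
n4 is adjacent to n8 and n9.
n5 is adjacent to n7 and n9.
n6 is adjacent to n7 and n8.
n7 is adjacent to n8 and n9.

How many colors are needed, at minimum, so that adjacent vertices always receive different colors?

4

n2, n6, n7, n8 are pairwise adjacent (a clique of size 4), so at least 4 colors are needed.
4 colors suffice: color 1 → {n2, n3}; color 2 → {n4, n7}; color 3 → {n1, n6, n9}; color 4 → {n5, n8}. Every edge joins two different colors.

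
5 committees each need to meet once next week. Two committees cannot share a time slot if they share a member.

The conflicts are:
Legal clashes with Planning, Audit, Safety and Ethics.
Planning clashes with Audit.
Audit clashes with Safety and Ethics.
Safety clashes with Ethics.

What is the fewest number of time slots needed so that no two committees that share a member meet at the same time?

Legal, Audit, Safety, Ethics all conflict with each other, so at least 4 time slots are needed.
4 time slots suffice: time slot 1 → {Legal}; time slot 2 → {Audit}; time slot 3 → {Planning, Safety}; time slot 4 → {Ethics}. No two conflicting committees share a time slot.

4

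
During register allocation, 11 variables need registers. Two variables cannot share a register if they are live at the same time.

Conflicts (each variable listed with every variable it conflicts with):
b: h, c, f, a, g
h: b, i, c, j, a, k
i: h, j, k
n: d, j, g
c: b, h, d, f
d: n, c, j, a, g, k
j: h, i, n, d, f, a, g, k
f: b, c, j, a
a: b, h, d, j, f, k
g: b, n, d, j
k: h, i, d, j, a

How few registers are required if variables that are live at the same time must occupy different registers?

4

h, j, a, k are mutually in conflict, so at least 4 registers are needed.
4 registers suffice: b=1, h=2, i=3, n=4, c=3, d=2, j=1, f=2, a=3, g=3, k=4. No two conflicting variables share a register.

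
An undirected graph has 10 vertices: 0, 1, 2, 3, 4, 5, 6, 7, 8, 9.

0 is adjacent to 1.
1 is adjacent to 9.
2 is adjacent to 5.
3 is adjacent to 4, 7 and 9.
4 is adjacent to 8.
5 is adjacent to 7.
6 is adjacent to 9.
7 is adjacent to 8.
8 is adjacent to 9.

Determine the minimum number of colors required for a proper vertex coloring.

8 and 9 are adjacent, so at least 2 colors are needed.
A valid assignment using 2 colors: 0=red, 1=blue, 2=red, 3=blue, 4=red, 5=blue, 6=blue, 7=red, 8=blue, 9=red. Every edge joins two different colors.

2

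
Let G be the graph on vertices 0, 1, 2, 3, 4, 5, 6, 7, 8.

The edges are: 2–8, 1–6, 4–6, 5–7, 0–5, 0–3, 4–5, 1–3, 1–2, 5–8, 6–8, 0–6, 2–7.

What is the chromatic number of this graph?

2

0 and 5 are adjacent, so at least 2 colors are needed.
One proper 2-coloring: 0=blue, 1=blue, 2=red, 3=red, 4=blue, 5=red, 6=red, 7=blue, 8=blue. Each edge has distinct colors on its endpoints.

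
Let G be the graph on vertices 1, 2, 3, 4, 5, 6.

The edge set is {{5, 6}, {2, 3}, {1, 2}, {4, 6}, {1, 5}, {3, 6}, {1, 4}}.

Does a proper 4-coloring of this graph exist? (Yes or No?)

The chromatic number is 3. The cycle 6-4-1-2-3-6 has odd length 5, so it cannot be 2-colored; at least 3 colors are needed.
3 colors suffice: color red → {1, 6}; color blue → {3, 4, 5}; color green → {2}.
Since 4 ≥ 3, a proper 4-coloring certainly exists.

Yes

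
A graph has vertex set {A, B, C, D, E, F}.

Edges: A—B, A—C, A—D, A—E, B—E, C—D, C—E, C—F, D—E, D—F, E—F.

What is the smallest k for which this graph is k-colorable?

4

A, C, D, E form a clique, so at least 4 colors are needed.
4 colors suffice: color 1 → {E}; color 2 → {B, D}; color 3 → {A, F}; color 4 → {C}. Every edge joins two different colors.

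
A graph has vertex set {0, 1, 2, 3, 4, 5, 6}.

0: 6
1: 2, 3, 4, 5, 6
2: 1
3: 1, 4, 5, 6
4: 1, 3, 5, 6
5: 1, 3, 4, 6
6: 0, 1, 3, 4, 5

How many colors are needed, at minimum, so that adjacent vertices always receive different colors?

1, 3, 4, 5, 6 are mutually adjacent (a clique of size 5), so at least 5 colors are needed.
5 colors suffice: color red → {2, 6}; color blue → {0, 1}; color green → {5}; color yellow → {4}; color purple → {3}. Each edge has distinct colors on its endpoints.

5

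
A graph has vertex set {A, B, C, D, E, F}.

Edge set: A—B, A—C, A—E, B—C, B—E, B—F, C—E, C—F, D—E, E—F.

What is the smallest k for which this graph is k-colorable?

4

A, B, C, E are pairwise adjacent (a clique of size 4), so at least 4 colors are needed.
4 colors suffice: color 1 → {E}; color 2 → {C, D}; color 3 → {B}; color 4 → {A, F}. No two adjacent vertices share a color.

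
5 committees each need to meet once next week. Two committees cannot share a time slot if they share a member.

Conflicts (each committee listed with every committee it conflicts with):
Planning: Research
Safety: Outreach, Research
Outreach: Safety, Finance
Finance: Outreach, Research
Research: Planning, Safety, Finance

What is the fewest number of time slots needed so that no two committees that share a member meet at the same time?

Finance and Research conflict, so at least 2 time slots are needed.
2 time slots suffice: time slot 1 → {Outreach, Research}; time slot 2 → {Planning, Safety, Finance}. Each listed conflict is separated.

2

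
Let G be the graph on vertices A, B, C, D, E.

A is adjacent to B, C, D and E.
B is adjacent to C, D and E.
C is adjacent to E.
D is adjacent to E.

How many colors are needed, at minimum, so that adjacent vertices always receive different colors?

A, B, C, E are pairwise adjacent (a clique of size 4), so at least 4 colors are needed.
4 colors suffice: color 1 → {A}; color 2 → {B}; color 3 → {E}; color 4 → {C, D}. Each edge has distinct colors on its endpoints.

4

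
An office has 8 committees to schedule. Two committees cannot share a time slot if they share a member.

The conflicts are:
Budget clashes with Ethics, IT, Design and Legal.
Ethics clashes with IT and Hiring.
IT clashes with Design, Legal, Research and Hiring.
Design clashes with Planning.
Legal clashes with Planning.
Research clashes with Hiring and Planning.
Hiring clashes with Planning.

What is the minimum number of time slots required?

3

Ethics, IT, Hiring are mutually in conflict, so at least 3 time slots are needed.
3 time slots suffice: time slot 1 → {IT, Planning}; time slot 2 → {Budget, Hiring}; time slot 3 → {Ethics, Design, Legal, Research}. No two conflicting committees share a time slot.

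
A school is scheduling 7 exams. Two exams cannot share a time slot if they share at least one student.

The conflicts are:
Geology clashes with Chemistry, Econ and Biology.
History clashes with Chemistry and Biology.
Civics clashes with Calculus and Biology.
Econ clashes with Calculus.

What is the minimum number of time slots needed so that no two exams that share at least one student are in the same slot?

3

The cycle Biology-Geology-Econ-Calculus-Civics-Biology has odd length 5, so it cannot be 2-colored; at least 3 time slots are needed.
3 time slots suffice: Geology=1, History=1, Chemistry=2, Civics=1, Econ=2, Calculus=3, Biology=2. Each listed conflict is separated.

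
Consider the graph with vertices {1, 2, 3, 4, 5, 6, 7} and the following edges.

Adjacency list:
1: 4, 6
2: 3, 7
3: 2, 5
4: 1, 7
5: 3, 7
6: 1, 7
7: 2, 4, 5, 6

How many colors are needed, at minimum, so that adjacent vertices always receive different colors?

2

5 and 7 are adjacent, so at least 2 colors are needed.
2 colors suffice: color red → {1, 3, 7}; color blue → {2, 4, 5, 6}. Each edge has distinct colors on its endpoints.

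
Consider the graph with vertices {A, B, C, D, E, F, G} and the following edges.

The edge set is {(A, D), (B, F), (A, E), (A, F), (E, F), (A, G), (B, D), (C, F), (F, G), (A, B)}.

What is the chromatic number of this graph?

3

A, E, F form a triangle, so at least 3 colors are needed.
3 colors suffice: color 1 → {A, C}; color 2 → {D, F}; color 3 → {B, E, G}. Every edge joins two different colors.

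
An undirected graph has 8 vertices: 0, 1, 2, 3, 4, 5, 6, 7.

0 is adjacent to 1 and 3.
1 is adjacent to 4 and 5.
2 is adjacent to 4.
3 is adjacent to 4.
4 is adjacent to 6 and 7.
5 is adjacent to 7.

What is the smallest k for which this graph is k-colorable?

2 and 4 are adjacent, so at least 2 colors are needed.
2 colors suffice: color a → {0, 4, 5}; color b → {1, 2, 3, 6, 7}. Each edge has distinct colors on its endpoints.

2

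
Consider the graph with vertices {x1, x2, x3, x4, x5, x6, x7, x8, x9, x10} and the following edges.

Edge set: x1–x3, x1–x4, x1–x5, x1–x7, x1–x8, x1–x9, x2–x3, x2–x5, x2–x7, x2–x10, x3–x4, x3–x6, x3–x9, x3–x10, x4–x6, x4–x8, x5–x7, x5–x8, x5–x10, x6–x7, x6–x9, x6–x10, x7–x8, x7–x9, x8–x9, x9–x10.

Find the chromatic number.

4

x1, x7, x8, x9 form a clique, so at least 4 colors are needed.
4 colors suffice: color 1 → {x1, x2, x6}; color 2 → {x4, x5, x9}; color 3 → {x3, x7}; color 4 → {x8, x10}. No two adjacent vertices share a color.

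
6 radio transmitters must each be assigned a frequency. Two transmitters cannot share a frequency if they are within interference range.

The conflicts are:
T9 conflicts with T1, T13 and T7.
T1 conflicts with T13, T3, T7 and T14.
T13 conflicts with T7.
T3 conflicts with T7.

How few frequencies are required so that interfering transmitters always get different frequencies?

T9, T1, T13, T7 are mutually in conflict, so at least 4 frequencies are needed.
Using 4 frequencies: T9=3, T1=1, T13=4, T3=3, T7=2, T14=2. No two conflicting transmitters share a frequency.

4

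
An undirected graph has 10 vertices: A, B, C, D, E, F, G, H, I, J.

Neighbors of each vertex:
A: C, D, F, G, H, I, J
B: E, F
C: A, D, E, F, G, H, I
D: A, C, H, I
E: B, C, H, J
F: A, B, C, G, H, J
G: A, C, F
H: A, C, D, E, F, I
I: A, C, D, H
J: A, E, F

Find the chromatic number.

A, C, D, H, I form a clique, so at least 5 colors are needed.
5 colors suffice: A=1, B=2, C=2, D=4, E=1, F=4, G=3, H=3, I=5, J=2. Every edge joins two different colors.

5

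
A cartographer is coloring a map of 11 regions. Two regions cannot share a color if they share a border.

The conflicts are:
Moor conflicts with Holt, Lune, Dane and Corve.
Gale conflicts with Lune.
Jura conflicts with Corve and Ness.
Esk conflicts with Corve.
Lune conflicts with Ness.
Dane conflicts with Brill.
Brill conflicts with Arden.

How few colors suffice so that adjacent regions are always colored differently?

3

The cycle Ness-Lune-Moor-Corve-Jura-Ness has odd length 5, so it cannot be 2-colored; at least 3 colors are needed.
3 colors suffice: color 1 → {Moor, Gale, Jura, Esk, Brill}; color 2 → {Holt, Lune, Dane, Corve, Arden}; color 3 → {Ness}. No two conflicting regions share a color.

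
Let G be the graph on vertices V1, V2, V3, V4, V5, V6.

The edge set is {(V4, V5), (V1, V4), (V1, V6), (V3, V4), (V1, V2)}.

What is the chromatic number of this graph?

V4 and V5 are adjacent, so at least 2 colors are needed.
One proper 2-coloring: V1=2, V2=1, V3=2, V4=1, V5=2, V6=1. Each edge has distinct colors on its endpoints.

2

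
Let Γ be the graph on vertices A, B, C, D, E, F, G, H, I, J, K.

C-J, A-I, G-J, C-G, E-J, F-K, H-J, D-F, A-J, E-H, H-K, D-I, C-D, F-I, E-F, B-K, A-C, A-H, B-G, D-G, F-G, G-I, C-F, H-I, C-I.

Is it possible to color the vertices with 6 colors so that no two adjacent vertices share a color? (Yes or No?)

Yes

The chromatic number is 5. C, D, F, G, I form a clique, so at least 5 colors are needed.
5 colors suffice: color 1 → {I, J, K}; color 2 → {B, F, H}; color 3 → {C, E}; color 4 → {A, G}; color 5 → {D}.
Since 6 ≥ 5, a proper 6-coloring certainly exists.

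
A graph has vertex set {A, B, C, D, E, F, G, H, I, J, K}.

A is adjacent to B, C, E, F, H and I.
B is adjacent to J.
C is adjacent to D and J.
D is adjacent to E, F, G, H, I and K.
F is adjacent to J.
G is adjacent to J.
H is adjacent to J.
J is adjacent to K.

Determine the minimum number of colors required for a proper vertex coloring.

H and J are adjacent, so at least 2 colors are needed.
2 colors suffice: A=red, B=blue, C=blue, D=red, E=blue, F=blue, G=blue, H=blue, I=blue, J=red, K=blue. Each edge has distinct colors on its endpoints.

2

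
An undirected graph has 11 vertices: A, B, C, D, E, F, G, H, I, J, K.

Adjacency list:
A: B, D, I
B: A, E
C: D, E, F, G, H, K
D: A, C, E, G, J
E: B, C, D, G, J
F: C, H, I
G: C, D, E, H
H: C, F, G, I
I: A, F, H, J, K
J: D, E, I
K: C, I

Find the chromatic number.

C, D, E, G form a clique, so at least 4 colors are needed.
4 colors suffice: color 1 → {B, C, I}; color 2 → {A, E, H, K}; color 3 → {D, F}; color 4 → {G, J}. Every edge joins two different colors.

4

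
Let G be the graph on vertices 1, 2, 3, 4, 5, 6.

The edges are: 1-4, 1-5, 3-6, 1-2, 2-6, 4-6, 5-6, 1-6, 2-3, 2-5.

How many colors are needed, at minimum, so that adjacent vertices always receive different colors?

1, 2, 5, 6 are pairwise adjacent (a clique of size 4), so at least 4 colors are needed.
A valid assignment using 4 colors: 1=b, 2=c, 3=b, 4=c, 5=d, 6=a. Each edge has distinct colors on its endpoints.

4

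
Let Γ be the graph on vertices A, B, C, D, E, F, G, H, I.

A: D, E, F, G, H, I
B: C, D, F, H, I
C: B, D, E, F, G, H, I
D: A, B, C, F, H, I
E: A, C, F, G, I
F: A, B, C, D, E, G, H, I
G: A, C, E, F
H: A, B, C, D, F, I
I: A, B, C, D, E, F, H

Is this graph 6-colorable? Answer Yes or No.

Yes

The chromatic number is 6. B, C, D, F, H, I are pairwise adjacent (a clique of size 6), so at least 6 colors are needed.
One proper 6-coloring: A=3, B=6, C=3, D=4, E=4, F=1, G=2, H=5, I=2.
That is already a proper 6-coloring.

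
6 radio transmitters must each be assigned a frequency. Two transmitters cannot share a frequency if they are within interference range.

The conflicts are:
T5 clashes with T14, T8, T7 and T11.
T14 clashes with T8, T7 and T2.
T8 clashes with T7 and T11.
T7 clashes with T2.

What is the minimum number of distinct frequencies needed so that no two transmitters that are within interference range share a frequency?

4

T5, T14, T8, T7 all conflict with each other, so at least 4 frequencies are needed.
4 frequencies suffice: T5=1, T14=3, T8=4, T7=2, T11=2, T2=1. Every pair that conflicts lands in different frequencies.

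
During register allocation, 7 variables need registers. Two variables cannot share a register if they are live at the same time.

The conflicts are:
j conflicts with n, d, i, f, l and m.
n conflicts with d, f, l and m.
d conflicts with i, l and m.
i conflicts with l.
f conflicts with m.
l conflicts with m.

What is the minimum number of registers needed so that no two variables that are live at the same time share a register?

5

j, n, d, l, m pairwise conflict, so at least 5 registers are needed.
5 registers suffice: register 1 → {j}; register 2 → {d, f}; register 3 → {n, i}; register 4 → {l}; register 5 → {m}. Every pair that conflicts lands in different registers.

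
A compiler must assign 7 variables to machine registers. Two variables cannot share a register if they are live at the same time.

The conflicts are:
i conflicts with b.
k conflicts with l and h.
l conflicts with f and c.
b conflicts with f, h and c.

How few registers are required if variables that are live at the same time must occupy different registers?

3

The cycle k-l-f-b-h-k has odd length 5, so it cannot be 2-colored; at least 3 registers are needed.
3 registers suffice: register 1 → {l, b}; register 2 → {i, k, f, c}; register 3 → {h}. Every pair that conflicts lands in different registers.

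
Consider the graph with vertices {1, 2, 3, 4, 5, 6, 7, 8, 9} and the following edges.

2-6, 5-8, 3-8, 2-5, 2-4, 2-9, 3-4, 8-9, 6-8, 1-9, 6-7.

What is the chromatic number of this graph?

The cycle 4-2-9-8-3-4 has odd length 5, so it cannot be 2-colored; at least 3 colors are needed.
3 colors suffice: color a → {1, 2, 7, 8}; color b → {4, 5, 6, 9}; color c → {3}. Every edge joins two different colors.

3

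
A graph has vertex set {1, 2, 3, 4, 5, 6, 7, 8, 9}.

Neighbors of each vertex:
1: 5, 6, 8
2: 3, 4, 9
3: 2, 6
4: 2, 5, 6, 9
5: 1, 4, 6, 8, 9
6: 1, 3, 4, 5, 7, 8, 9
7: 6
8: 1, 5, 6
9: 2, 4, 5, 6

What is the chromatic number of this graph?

4, 5, 6, 9 form a clique, so at least 4 colors are needed.
4 colors suffice: color a → {2, 6}; color b → {3, 5, 7}; color c → {4, 8}; color d → {1, 9}. Each edge has distinct colors on its endpoints.

4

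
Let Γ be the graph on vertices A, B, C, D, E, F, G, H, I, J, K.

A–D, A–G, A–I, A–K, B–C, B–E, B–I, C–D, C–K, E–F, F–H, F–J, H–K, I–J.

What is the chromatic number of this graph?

3

The cycle B-E-F-J-I-B has odd length 5, so it cannot be 2-colored; at least 3 colors are needed.
3 colors suffice: A=1, B=1, C=2, D=3, E=2, F=1, G=2, H=2, I=2, J=3, K=3. No two adjacent vertices share a color.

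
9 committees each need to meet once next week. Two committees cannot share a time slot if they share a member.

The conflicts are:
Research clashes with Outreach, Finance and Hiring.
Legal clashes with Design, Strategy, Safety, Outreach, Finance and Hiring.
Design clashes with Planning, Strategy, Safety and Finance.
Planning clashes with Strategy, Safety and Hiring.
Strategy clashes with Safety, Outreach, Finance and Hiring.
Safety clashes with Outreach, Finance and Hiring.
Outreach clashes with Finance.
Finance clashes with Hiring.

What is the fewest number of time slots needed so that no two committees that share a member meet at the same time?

5

Legal, Strategy, Safety, Outreach, Finance are mutually in conflict, so at least 5 time slots are needed.
5 time slots suffice: time slot 1 → {Research, Strategy}; time slot 2 → {Safety}; time slot 3 → {Planning, Finance}; time slot 4 → {Legal}; time slot 5 → {Design, Outreach, Hiring}. Each listed conflict is separated.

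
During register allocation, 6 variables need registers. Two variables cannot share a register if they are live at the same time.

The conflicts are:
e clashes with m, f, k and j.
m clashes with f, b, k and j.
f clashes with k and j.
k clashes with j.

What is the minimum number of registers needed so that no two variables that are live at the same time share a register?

e, m, f, k, j are mutually in conflict, so at least 5 registers are needed.
5 registers suffice: register 1 → {m}; register 2 → {f, b}; register 3 → {k}; register 4 → {j}; register 5 → {e}. Every pair that conflicts lands in different registers.

5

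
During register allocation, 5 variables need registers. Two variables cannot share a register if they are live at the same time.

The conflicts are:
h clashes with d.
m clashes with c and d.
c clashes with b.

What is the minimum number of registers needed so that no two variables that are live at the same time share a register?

2

m and d conflict, so at least 2 registers are needed.
2 registers suffice: register 1 → {h, m, b}; register 2 → {c, d}. Every pair that conflicts lands in different registers.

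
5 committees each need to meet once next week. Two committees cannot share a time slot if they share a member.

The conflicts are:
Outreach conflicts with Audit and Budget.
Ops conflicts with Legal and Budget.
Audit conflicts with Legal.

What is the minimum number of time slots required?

The cycle Audit-Legal-Ops-Budget-Outreach-Audit has odd length 5, so it cannot be 2-colored; at least 3 time slots are needed.
Using 3 time slots: Outreach=1, Ops=1, Audit=3, Legal=2, Budget=2. Each listed conflict is separated.

3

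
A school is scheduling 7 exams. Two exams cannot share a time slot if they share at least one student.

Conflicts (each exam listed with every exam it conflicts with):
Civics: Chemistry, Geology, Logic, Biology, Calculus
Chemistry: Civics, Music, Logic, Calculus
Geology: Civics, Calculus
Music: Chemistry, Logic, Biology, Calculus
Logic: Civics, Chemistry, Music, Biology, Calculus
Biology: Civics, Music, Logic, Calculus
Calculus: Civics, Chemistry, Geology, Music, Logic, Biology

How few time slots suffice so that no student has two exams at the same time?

4

Music, Logic, Biology, Calculus are mutually in conflict, so at least 4 time slots are needed.
4 time slots suffice: time slot 1 → {Calculus}; time slot 2 → {Geology, Logic}; time slot 3 → {Civics, Music}; time slot 4 → {Chemistry, Biology}. Each listed conflict is separated.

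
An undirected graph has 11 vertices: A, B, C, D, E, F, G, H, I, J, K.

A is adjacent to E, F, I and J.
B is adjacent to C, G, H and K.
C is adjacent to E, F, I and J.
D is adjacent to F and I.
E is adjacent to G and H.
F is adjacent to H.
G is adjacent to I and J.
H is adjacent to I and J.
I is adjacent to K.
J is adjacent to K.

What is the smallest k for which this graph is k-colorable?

C and E are adjacent, so at least 2 colors are needed.
A valid assignment using 2 colors: A=blue, B=red, C=blue, D=blue, E=red, F=red, G=blue, H=blue, I=red, J=red, K=blue. No two adjacent vertices share a color.

2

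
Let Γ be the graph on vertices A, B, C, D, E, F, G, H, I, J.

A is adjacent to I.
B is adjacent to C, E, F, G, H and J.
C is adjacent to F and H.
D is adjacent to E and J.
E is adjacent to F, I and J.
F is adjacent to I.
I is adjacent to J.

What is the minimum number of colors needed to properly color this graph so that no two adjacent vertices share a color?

3

B, C, H are mutually adjacent, so at least 3 colors are needed.
3 colors suffice: color red → {B, D, I}; color blue → {A, C, E, G}; color green → {F, H, J}. No two adjacent vertices share a color.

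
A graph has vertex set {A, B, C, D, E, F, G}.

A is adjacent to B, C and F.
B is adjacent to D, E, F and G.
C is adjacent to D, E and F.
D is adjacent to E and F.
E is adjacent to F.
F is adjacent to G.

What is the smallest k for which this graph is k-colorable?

B, D, E, F are mutually adjacent (a clique of size 4), so at least 4 colors are needed.
One proper 4-coloring: A=3, B=2, C=2, D=3, E=4, F=1, G=3. Every edge joins two different colors.

4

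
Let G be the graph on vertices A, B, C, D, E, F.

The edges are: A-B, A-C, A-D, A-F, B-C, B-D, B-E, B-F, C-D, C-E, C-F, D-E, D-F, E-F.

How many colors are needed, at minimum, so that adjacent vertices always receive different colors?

5

B, C, D, E, F form a clique, so at least 5 colors are needed.
5 colors suffice: color 1 → {B}; color 2 → {F}; color 3 → {D}; color 4 → {C}; color 5 → {A, E}. Each edge has distinct colors on its endpoints.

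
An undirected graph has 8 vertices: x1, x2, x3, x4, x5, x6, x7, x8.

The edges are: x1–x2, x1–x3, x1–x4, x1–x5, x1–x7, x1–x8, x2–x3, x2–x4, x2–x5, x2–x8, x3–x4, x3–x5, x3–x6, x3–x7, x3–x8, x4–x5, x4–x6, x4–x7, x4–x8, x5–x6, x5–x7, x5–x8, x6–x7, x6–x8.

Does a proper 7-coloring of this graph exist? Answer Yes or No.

The chromatic number is 6. x1, x2, x3, x4, x5, x8 form a clique, so at least 6 colors are needed.
One proper 6-coloring: x1=4, x2=6, x3=3, x4=2, x5=1, x6=4, x7=5, x8=5.
Since 7 ≥ 6, a proper 7-coloring certainly exists.

Yes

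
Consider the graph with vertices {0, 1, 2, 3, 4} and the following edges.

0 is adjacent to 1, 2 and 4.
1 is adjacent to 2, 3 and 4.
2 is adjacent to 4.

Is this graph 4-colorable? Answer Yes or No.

The chromatic number is 4. 0, 1, 2, 4 form a clique, so at least 4 colors are needed.
4 colors suffice: color a → {1}; color b → {3, 4}; color c → {2}; color d → {0}.
That is already a proper 4-coloring.

Yes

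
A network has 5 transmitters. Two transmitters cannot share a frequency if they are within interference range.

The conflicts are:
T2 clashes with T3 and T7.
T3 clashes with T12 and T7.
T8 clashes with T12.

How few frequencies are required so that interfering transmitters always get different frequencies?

T2, T3, T7 are mutually in conflict, so at least 3 frequencies are needed.
3 frequencies suffice: T2=2, T3=1, T8=1, T12=2, T7=3. No two conflicting transmitters share a frequency.

3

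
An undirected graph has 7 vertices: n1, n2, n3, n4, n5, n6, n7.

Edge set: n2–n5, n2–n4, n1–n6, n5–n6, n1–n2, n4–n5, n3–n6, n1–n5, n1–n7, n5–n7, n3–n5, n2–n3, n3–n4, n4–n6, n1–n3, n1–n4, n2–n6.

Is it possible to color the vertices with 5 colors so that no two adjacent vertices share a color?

n1, n2, n3, n4, n5, n6 are pairwise adjacent (a clique of size 6), so at least 6 colors are needed.
So 5 colors are not enough.

No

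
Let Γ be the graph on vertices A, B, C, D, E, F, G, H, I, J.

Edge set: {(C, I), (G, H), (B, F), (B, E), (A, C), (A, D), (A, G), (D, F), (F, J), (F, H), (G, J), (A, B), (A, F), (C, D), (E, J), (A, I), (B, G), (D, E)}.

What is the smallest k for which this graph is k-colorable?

3

A, C, D are mutually adjacent, so at least 3 colors are needed.
3 colors suffice: color 1 → {A, E, H}; color 2 → {C, F, G}; color 3 → {B, D, I, J}. No two adjacent vertices share a color.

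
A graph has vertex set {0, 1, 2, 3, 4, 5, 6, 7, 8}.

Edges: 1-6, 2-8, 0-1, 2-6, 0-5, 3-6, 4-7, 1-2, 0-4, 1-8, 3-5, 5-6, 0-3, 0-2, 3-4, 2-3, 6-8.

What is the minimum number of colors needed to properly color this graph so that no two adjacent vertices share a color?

1, 2, 6, 8 form a clique, so at least 4 colors are needed.
4 colors suffice: color a → {1, 3, 7}; color b → {0, 6}; color c → {2, 4, 5}; color d → {8}. Each edge has distinct colors on its endpoints.

4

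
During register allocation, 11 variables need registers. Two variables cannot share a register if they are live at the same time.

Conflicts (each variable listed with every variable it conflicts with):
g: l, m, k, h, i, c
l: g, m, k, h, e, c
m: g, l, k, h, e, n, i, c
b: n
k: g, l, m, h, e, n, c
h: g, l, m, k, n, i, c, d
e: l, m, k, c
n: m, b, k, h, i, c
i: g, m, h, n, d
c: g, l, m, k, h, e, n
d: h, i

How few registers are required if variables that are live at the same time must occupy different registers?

6

g, l, m, k, h, c are mutually in conflict, so at least 6 registers are needed.
6 registers suffice: g=6, l=5, m=2, b=1, k=3, h=1, e=1, n=5, i=3, c=4, d=2. Each listed conflict is separated.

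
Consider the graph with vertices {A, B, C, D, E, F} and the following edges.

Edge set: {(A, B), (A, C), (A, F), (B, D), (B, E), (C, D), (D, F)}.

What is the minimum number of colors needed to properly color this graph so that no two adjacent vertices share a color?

2

A and B are adjacent, so at least 2 colors are needed.
One proper 2-coloring: A=blue, B=red, C=red, D=blue, E=blue, F=red. No two adjacent vertices share a color.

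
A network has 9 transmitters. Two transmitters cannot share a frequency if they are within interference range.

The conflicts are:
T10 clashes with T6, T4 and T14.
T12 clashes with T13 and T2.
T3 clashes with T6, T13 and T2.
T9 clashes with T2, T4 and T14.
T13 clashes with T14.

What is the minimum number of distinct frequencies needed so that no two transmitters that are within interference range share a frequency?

The cycle T13-T14-T9-T2-T12-T13 has odd length 5, so it cannot be 2-colored; at least 3 frequencies are needed.
Using 3 frequencies: T10=1, T12=1, T3=1, T6=2, T9=1, T13=3, T2=2, T4=2, T14=2. No two conflicting transmitters share a frequency.

3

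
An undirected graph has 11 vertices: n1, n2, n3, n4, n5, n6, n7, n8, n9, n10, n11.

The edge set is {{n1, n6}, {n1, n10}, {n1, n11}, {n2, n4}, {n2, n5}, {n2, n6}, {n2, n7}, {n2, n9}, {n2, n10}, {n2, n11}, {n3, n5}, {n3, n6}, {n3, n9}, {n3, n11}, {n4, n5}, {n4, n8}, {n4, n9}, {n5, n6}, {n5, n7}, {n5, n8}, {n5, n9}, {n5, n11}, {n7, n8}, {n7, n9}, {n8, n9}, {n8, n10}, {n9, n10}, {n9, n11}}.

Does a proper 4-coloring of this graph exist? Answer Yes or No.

Yes

The chromatic number is 4. n2, n4, n5, n9 are pairwise adjacent (a clique of size 4), so at least 4 colors are needed.
4 colors suffice: n1=G, n2=G, n3=G, n4=Y, n5=R, n6=B, n7=Y, n8=G, n9=B, n10=R, n11=Y.
That is already a proper 4-coloring.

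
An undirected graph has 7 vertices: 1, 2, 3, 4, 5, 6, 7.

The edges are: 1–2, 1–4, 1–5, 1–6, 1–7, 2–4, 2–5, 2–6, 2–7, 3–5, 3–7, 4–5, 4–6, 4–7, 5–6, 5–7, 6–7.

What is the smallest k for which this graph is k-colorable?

1, 2, 4, 5, 6, 7 form a clique, so at least 6 colors are needed.
6 colors suffice: color red → {7}; color blue → {5}; color green → {1, 3}; color yellow → {2}; color purple → {6}; color orange → {4}. Each edge has distinct colors on its endpoints.

6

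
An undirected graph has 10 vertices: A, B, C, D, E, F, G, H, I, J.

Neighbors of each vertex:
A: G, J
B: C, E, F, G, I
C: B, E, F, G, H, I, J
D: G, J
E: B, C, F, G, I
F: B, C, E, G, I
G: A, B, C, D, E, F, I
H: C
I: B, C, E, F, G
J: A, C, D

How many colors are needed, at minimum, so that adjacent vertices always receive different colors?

6

B, C, E, F, G, I are pairwise adjacent (a clique of size 6), so at least 6 colors are needed.
6 colors suffice: A=1, B=3, C=1, D=1, E=5, F=4, G=2, H=2, I=6, J=2. Each edge has distinct colors on its endpoints.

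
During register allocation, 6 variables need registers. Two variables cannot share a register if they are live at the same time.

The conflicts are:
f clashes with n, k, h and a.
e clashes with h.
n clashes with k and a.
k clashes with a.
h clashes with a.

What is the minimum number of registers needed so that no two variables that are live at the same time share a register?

4

f, n, k, a are mutually in conflict, so at least 4 registers are needed.
Using 4 registers: f=1, e=1, n=3, k=4, h=3, a=2. Every pair that conflicts lands in different registers.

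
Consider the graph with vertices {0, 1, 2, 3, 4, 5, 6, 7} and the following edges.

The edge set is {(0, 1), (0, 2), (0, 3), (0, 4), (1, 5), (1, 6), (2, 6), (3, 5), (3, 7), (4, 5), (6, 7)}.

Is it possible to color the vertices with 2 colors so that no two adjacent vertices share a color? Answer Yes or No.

The cycle 3-0-1-6-7-3 has odd length 5, so it cannot be 2-colored; at least 3 colors are needed.
So 2 colors are not enough.

No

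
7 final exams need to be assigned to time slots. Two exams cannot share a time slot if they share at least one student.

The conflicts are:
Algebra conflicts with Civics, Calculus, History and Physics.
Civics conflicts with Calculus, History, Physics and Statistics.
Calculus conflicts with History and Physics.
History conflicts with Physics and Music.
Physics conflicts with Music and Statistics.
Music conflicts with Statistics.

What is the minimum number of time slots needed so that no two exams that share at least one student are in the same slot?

5

Algebra, Civics, Calculus, History, Physics all conflict with each other, so at least 5 time slots are needed.
5 time slots suffice: time slot 1 → {Physics}; time slot 2 → {Civics, Music}; time slot 3 → {History, Statistics}; time slot 4 → {Algebra}; time slot 5 → {Calculus}. No two conflicting exams share a time slot.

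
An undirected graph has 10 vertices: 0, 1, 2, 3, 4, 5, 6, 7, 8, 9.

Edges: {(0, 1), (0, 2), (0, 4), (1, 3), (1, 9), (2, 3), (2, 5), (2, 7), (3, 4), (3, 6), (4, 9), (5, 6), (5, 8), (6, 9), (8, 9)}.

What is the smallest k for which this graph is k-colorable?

0 and 1 are adjacent, so at least 2 colors are needed.
2 colors suffice: color a → {1, 2, 4, 6, 8}; color b → {0, 3, 5, 7, 9}. Each edge has distinct colors on its endpoints.

2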